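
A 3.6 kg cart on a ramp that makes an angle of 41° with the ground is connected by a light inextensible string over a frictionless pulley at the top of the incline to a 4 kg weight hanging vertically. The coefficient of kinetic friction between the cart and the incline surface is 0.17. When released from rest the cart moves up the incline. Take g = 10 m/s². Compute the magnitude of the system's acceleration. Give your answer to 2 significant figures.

1.5 m/s²

For the cart on the incline: the weight component along the slope is m₁g sin 41° = 3.6 × 10 × 0.6561 = 23.620 N and the normal force is N = m₁g cos 41° = 27.170 N.
Kinetic friction opposes the cart's motion up the incline: f = μN = 0.17 × 27.170 = 4.619 N acting down the slope.
Newton's second law for the cart (up-slope positive): T − 23.620 − 4.619 = 3.6 a. For the hanging weight (downward positive): 4 × 10 − T = 4 a.
Adding the two equations eliminates T: 11.761 = 7.6 a, so a = 1.5475 m/s².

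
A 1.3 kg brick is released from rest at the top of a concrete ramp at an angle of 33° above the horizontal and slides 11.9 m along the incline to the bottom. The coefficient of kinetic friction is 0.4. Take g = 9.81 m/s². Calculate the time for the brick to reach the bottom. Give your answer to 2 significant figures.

The weight component along the incline is mg sin 33° = 6.946 N and the normal force is N = mg cos 33° = 10.696 N.
Friction up the slope is f = μN = 0.4 × 10.696 = 4.278 N, so the net downslope force is 6.946 − 4.278 = 2.668 N and a = 2.668 / 1.3 = 2.0523 m/s².
Starting from rest, L = ½at², so t = √(2L/a) = √(2 × 11.9 / 2.0523) = 3.4054 s.

3.4 s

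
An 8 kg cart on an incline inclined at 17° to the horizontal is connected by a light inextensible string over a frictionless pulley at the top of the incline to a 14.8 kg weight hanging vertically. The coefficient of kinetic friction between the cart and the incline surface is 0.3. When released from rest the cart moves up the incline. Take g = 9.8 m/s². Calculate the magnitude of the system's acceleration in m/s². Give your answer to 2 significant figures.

4.4 m/s²

For the cart on the incline: the weight component along the slope is m₁g sin 17° = 8 × 9.8 × 0.2924 = 22.924 N and the normal force is N = m₁g cos 17° = 74.974 N.
Kinetic friction opposes the cart's motion up the incline: f = μN = 0.3 × 74.974 = 22.492 N acting down the slope.
Newton's second law for the cart (up-slope positive): T − 22.924 − 22.492 = 8 a. For the hanging weight (downward positive): 14.8 × 9.8 − T = 14.8 a.
Adding the two equations eliminates T: 99.624 = 22.8 a, so a = 4.3695 m/s².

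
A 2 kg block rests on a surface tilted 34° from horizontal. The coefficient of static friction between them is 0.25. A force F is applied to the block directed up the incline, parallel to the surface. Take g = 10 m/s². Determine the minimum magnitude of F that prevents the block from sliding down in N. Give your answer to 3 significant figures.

The normal force is N = mg cos 34° = 16.581 N. With F at its minimum the block is on the verge of sliding down, so static friction is at its maximum μ_s N = 0.25 × 16.581 = 4.145 N and acts up the slope.
Equilibrium along the incline: F + μ_s N = mg sin 34°, so F = 11.184 − 4.145 = 7.039 N.

7.04 N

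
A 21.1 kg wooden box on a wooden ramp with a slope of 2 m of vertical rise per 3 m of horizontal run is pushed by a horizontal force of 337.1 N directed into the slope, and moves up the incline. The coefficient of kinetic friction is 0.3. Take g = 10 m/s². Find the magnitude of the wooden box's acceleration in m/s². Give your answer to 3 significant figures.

The horizontal push has components F cos 33.69° = 337.1 × 0.8321 = 280.501 N up the incline and F sin 33.69° = 337.1 × 0.5547 = 186.989 N pressing into the surface.
The normal force is therefore N = mg cos 33.69° + F sin 33.69° = 175.573 + 186.989 = 362.562 N, and kinetic friction down the slope is μN = 0.3 × 362.562 = 108.769 N.
Along the incline: F cos 33.69° − mg sin 33.69° − μN = ma, so 280.501 − 117.042 − 108.769 = 21.1 a, giving a = 2.5919 m/s².

2.59 m/s²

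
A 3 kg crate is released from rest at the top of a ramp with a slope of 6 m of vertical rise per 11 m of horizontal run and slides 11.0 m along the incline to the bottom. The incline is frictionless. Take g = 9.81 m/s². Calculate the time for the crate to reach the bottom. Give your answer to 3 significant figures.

The weight component along the incline is mg sin 28.61° = 14.093 N and the normal force is N = mg cos 28.61° = 25.836 N.
With no friction, a = g sin 28.61° = 4.6975 m/s².
Starting from rest, L = ½at², so t = √(2L/a) = √(2 × 11.0 / 4.6975) = 2.1641 s.

2.16 s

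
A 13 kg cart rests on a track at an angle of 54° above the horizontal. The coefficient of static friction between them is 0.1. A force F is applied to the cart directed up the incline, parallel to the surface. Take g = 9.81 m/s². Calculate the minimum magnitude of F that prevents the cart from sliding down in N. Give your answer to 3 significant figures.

The normal force is N = mg cos 54° = 74.960 N. With F at its minimum the cart is on the verge of sliding down, so static friction is at its maximum μ_s N = 0.1 × 74.960 = 7.496 N and acts up the slope.
Equilibrium along the incline: F + μ_s N = mg sin 54°, so F = 103.174 − 7.496 = 95.678 N.

95.7 N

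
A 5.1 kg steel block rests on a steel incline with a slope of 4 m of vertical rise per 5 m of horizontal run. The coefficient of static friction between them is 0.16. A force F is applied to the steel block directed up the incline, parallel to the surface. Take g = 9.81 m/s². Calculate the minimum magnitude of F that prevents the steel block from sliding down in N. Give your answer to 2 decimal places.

25.00 N

The normal force is N = mg cos 38.66° = 39.068 N. With F at its minimum the steel block is on the verge of sliding down, so static friction is at its maximum μ_s N = 0.16 × 39.068 = 6.251 N and acts up the slope.
Equilibrium along the incline: F + μ_s N = mg sin 38.66°, so F = 31.254 − 6.251 = 25.003 N.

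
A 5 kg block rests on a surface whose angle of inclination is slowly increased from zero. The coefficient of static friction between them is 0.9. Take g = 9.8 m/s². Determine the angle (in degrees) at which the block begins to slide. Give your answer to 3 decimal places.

41.987°

At the threshold of sliding, static friction is at its maximum μ_s N and exactly balances the weight component along the incline: mg sin θ = μ_s mg cos θ.
Hence tan θ = μ_s = 0.9, so θ = arctan(0.9) = 41.9872°.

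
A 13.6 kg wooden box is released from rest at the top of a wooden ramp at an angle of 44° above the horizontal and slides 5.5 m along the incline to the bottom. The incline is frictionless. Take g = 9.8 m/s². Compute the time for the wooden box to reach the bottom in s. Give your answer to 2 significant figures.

The weight component along the incline is mg sin 44° = 92.584 N and the normal force is N = mg cos 44° = 95.874 N.
With no friction, a = g sin 44° = 6.8077 m/s².
Starting from rest, L = ½at², so t = √(2L/a) = √(2 × 5.5 / 6.8077) = 1.2711 s.

1.3 s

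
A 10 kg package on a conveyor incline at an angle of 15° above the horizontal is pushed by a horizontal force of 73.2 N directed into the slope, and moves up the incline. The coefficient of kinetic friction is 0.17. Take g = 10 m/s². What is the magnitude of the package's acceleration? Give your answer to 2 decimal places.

The horizontal push has components F cos 15° = 73.2 × 0.9659 = 70.704 N up the incline and F sin 15° = 73.2 × 0.2588 = 18.944 N pressing into the surface.
The normal force is therefore N = mg cos 15° + F sin 15° = 96.590 + 18.944 = 115.534 N, and kinetic friction down the slope is μN = 0.17 × 115.534 = 19.641 N.
Along the incline: F cos 15° − mg sin 15° − μN = ma, so 70.704 − 25.880 − 19.641 = 10 a, giving a = 2.5183 m/s².

2.52 m/s²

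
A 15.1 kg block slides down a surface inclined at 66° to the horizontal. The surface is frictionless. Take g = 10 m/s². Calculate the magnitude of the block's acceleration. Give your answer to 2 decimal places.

9.14 m/s²

Resolving the weight along the incline: the component pulling the block down the slope is mg sin 66° = 15.1 × 10 × 0.9135 = 137.939 N, and the normal force is N = mg cos 66° = 15.1 × 10 × 0.4067 = 61.412 N.
With no friction the net force along the incline is 137.939 N, so a = g sin 66° = 137.939 / 15.1 = 9.1350 m/s².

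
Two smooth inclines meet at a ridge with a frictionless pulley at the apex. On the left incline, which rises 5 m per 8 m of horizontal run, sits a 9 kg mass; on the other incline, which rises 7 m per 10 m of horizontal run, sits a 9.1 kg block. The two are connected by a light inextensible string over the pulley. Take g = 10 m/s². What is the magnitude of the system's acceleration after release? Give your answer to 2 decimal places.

0.25 m/s²

Resolve each weight along its own incline: the 9 kg mass has component 9 × 10 × sin 32.01° = 47.700 N down its slope, and the 9.1 kg mass has 9.1 × 10 × sin 34.99° = 52.185 N down its slope.
The 9.1 kg side's 52.185 N exceeds the other side's 47.700 N, so that mass slides down and the 9 kg mass slides up. Taking that direction as positive, Newton's second law for the whole system gives 52.185 − 47.700 = (9 + 9.1) a, so a = 4.485 / 18.1 = 0.2478 m/s².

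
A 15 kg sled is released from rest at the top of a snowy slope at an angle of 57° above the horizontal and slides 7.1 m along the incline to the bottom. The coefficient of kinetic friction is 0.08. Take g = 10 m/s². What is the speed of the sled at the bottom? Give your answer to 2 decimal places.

10.63 m/s

The weight component along the incline is mg sin 57° = 125.801 N and the normal force is N = mg cos 57° = 81.696 N.
Friction up the slope is f = μN = 0.08 × 81.696 = 6.536 N, so the net downslope force is 125.801 − 6.536 = 119.265 N and a = 119.265 / 15 = 7.9510 m/s².
Starting from rest over a distance of 7.1 m, v² = 2aL = 2 × 7.9510 × 7.1 = 112.9042, so v = 10.6256 m/s.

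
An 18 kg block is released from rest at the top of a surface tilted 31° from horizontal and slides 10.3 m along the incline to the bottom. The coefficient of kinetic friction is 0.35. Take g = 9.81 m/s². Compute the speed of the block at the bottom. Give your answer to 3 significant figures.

The weight component along the incline is mg sin 31° = 90.945 N and the normal force is N = mg cos 31° = 151.359 N.
Friction up the slope is f = μN = 0.35 × 151.359 = 52.976 N, so the net downslope force is 90.945 − 52.976 = 37.969 N and a = 37.969 / 18 = 2.1094 m/s².
Starting from rest over a distance of 10.3 m, v² = 2aL = 2 × 2.1094 × 10.3 = 43.4536, so v = 6.5919 m/s.

6.59 m/s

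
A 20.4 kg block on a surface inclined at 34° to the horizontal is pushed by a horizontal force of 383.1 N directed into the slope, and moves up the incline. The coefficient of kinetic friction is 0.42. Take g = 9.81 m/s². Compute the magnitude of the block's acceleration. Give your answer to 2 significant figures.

The horizontal push has components F cos 34° = 383.1 × 0.8290 = 317.590 N up the incline and F sin 34° = 383.1 × 0.5592 = 214.230 N pressing into the surface.
The normal force is therefore N = mg cos 34° + F sin 34° = 165.903 + 214.230 = 380.133 N, and kinetic friction down the slope is μN = 0.42 × 380.133 = 159.656 N.
Along the incline: F cos 34° − mg sin 34° − μN = ma, so 317.590 − 111.909 − 159.656 = 20.4 a, giving a = 2.2561 m/s².

2.3 m/s²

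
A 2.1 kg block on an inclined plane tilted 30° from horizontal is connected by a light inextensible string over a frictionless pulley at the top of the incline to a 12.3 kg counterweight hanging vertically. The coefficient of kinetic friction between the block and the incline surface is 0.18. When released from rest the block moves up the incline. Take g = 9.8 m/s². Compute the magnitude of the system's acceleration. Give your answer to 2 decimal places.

7.43 m/s²

For the block on the incline: the weight component along the slope is m₁g sin 30° = 2.1 × 9.8 × 0.5000 = 10.290 N and the normal force is N = m₁g cos 30° = 17.823 N.
Kinetic friction opposes the block's motion up the incline: f = μN = 0.18 × 17.823 = 3.208 N acting down the slope.
Newton's second law for the block (up-slope positive): T − 10.290 − 3.208 = 2.1 a. For the hanging counterweight (downward positive): 12.3 × 9.8 − T = 12.3 a.
Adding the two equations eliminates T: 107.042 = 14.4 a, so a = 7.4335 m/s².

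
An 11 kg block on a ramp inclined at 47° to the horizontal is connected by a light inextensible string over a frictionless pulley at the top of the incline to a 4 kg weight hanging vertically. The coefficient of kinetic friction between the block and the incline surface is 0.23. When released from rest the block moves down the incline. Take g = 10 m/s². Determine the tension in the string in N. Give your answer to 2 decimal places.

46.19 N

For the block on the incline: the weight component along the slope is m₁g sin 47° = 11 × 10 × 0.7314 = 80.454 N and the normal force is N = m₁g cos 47° = 75.020 N.
Kinetic friction opposes the block's motion down the incline: f = μN = 0.23 × 75.020 = 17.255 N acting up the slope.
Newton's second law for the block (down-slope positive): 80.454 − 17.255 − T = 11 a. For the hanging weight (upward positive): T − 4 × 10 = 4 a.
Adding the two equations eliminates T: 23.199 = 15 a, so a = 1.5466 m/s².
Then from the hanging weight's equation, T = 4 × (10 + 1.5466) = 46.186 N.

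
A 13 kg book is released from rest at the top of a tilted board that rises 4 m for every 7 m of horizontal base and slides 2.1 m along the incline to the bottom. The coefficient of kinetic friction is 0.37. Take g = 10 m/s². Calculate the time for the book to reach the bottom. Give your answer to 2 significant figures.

1.5 s

The weight component along the incline is mg sin 29.74° = 64.498 N and the normal force is N = mg cos 29.74° = 112.872 N.
Friction up the slope is f = μN = 0.37 × 112.872 = 41.763 N, so the net downslope force is 64.498 − 41.763 = 22.735 N and a = 22.735 / 13 = 1.7488 m/s².
Starting from rest, L = ½at², so t = √(2L/a) = √(2 × 2.1 / 1.7488) = 1.5497 s.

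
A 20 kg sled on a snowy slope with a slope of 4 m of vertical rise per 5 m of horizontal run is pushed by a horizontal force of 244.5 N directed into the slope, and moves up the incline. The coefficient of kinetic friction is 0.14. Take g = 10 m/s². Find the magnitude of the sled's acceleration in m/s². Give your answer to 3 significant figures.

1.14 m/s²

The horizontal push has components F cos 38.66° = 244.5 × 0.7809 = 190.930 N up the incline and F sin 38.66° = 244.5 × 0.6247 = 152.739 N pressing into the surface.
The normal force is therefore N = mg cos 38.66° + F sin 38.66° = 156.180 + 152.739 = 308.919 N, and kinetic friction down the slope is μN = 0.14 × 308.919 = 43.249 N.
Along the incline: F cos 38.66° − mg sin 38.66° − μN = ma, so 190.930 − 124.940 − 43.249 = 20 a, giving a = 1.1371 m/s².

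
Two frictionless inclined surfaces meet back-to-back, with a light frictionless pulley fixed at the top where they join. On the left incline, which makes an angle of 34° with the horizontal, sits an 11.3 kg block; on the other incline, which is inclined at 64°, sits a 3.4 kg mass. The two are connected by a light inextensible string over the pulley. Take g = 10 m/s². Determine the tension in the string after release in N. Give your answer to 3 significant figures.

38.1 N

Resolve each weight along its own incline: the 11.3 kg mass has component 11.3 × 10 × sin 34° = 63.189 N down its slope, and the 3.4 kg mass has 3.4 × 10 × sin 64° = 30.559 N down its slope.
The 11.3 kg side's 63.189 N exceeds the other side's 30.559 N, so that mass slides down and the 3.4 kg mass slides up. Taking that direction as positive, Newton's second law for the whole system gives 63.189 − 30.559 = (11.3 + 3.4) a, so a = 32.630 / 14.7 = 2.2197 m/s².
For the 3.4 kg mass (up-slope positive): T − 30.559 = 3.4 × 2.2197, so T = 38.106 N.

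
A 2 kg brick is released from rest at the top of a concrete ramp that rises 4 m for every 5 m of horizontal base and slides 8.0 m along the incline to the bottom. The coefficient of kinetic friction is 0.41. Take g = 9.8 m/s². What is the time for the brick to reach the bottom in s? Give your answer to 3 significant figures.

The weight component along the incline is mg sin 38.66° = 12.244 N and the normal force is N = mg cos 38.66° = 15.305 N.
Friction up the slope is f = μN = 0.41 × 15.305 = 6.275 N, so the net downslope force is 12.244 − 6.275 = 5.969 N and a = 5.969 / 2 = 2.9845 m/s².
Starting from rest, L = ½at², so t = √(2L/a) = √(2 × 8.0 / 2.9845) = 2.3154 s.

2.32 s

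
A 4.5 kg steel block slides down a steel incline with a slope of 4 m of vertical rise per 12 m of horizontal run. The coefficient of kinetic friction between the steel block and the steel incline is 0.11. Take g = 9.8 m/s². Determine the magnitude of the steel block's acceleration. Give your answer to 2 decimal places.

Resolving the weight along the incline: the component pulling the steel block down the slope is mg sin 18.43° = 4.5 × 9.8 × 0.3162 = 13.944 N, and the normal force is N = mg cos 18.43° = 4.5 × 9.8 × 0.9487 = 41.838 N.
Kinetic friction acts up the slope with magnitude f = μN = 0.11 × 41.838 = 4.602 N.
Net force along the incline is 13.944 − 4.602 = 9.342 N, so a = 9.342 / 4.5 = 2.0760 m/s².

2.08 m/s²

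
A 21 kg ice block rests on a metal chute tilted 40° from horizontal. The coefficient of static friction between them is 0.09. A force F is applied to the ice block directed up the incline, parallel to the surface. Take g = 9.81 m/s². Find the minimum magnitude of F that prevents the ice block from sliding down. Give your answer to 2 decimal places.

118.22 N

The normal force is N = mg cos 40° = 157.813 N. With F at its minimum the ice block is on the verge of sliding down, so static friction is at its maximum μ_s N = 0.09 × 157.813 = 14.203 N and acts up the slope.
Equilibrium along the incline: F + μ_s N = mg sin 40°, so F = 132.421 − 14.203 = 118.218 N.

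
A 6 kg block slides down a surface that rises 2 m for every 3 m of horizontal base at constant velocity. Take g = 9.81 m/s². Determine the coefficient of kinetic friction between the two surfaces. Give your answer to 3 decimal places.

At constant velocity the net force along the incline is zero: mg sin 33.69° = μ mg cos 33.69°.
So μ = tan 33.69° = 0.5547 / 0.8321 = 0.6666.

0.667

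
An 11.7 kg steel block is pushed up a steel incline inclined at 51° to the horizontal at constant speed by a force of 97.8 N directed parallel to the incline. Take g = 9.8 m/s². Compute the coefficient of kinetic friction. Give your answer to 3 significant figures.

At constant speed ΣF = 0 along the incline. The applied 97.8 N acts up the slope; the weight component mg sin 51° = 89.108 N and kinetic friction μN both act down the slope.
So 97.8 = 89.108 + μ × 72.158, giving μ = (97.8 − 89.108) / 72.158 = 0.1205.

0.120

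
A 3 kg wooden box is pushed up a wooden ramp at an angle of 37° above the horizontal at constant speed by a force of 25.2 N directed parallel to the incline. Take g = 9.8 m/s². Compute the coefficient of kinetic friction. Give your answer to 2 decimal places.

At constant speed ΣF = 0 along the incline. The applied 25.2 N acts up the slope; the weight component mg sin 37° = 17.693 N and kinetic friction μN both act down the slope.
So 25.2 = 17.693 + μ × 23.480, giving μ = (25.2 − 17.693) / 23.480 = 0.3197.

0.32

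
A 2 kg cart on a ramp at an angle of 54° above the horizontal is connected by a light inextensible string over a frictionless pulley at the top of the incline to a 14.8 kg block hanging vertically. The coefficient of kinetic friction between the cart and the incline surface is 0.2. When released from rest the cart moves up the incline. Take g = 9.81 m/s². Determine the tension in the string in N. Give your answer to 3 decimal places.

33.299 N

For the cart on the incline: the weight component along the slope is m₁g sin 54° = 2 × 9.81 × 0.8090 = 15.873 N and the normal force is N = m₁g cos 54° = 11.532 N.
Kinetic friction opposes the cart's motion up the incline: f = μN = 0.2 × 11.532 = 2.306 N acting down the slope.
Newton's second law for the cart (up-slope positive): T − 15.873 − 2.306 = 2 a. For the hanging block (downward positive): 14.8 × 9.81 − T = 14.8 a.
Adding the two equations eliminates T: 127.009 = 16.8 a, so a = 7.5601 m/s².
Then from the hanging block's equation, T = 14.8 × (9.81 − 7.5601) = 33.299 N.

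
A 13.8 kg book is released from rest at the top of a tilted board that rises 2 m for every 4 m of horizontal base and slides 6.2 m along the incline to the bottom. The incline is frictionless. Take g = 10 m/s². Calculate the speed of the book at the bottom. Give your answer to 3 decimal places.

7.447 m/s

The weight component along the incline is mg sin 26.57° = 61.715 N and the normal force is N = mg cos 26.57° = 123.431 N.
With no friction, a = g sin 26.57° = 4.4721 m/s².
Starting from rest over a distance of 6.2 m, v² = 2aL = 2 × 4.4721 × 6.2 = 55.4540, so v = 7.4467 m/s.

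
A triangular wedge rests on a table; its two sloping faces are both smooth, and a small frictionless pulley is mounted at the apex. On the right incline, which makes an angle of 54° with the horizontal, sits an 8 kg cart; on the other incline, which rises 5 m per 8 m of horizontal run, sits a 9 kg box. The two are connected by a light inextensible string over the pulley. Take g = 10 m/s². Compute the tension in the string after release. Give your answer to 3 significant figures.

56.7 N

Resolve each weight along its own incline: the 8 kg mass has component 8 × 10 × sin 54° = 64.721 N down its slope, and the 9 kg mass has 9 × 10 × sin 32.01° = 47.700 N down its slope.
The 8 kg side's 64.721 N exceeds the other side's 47.700 N, so that mass slides down and the 9 kg mass slides up. Taking that direction as positive, Newton's second law for the whole system gives 64.721 − 47.700 = (8 + 9) a, so a = 17.021 / 17 = 1.0012 m/s².
For the 9 kg mass (up-slope positive): T − 47.700 = 9 × 1.0012, so T = 56.711 N.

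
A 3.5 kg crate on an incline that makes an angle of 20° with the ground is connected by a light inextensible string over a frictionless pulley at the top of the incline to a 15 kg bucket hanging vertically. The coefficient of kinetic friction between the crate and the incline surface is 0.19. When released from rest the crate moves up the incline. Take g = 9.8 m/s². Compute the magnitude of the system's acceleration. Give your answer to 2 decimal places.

6.98 m/s²

For the crate on the incline: the weight component along the slope is m₁g sin 20° = 3.5 × 9.8 × 0.3420 = 11.731 N and the normal force is N = m₁g cos 20° = 32.231 N.
Kinetic friction opposes the crate's motion up the incline: f = μN = 0.19 × 32.231 = 6.124 N acting down the slope.
Newton's second law for the crate (up-slope positive): T − 11.731 − 6.124 = 3.5 a. For the hanging bucket (downward positive): 15 × 9.8 − T = 15 a.
Adding the two equations eliminates T: 129.145 = 18.5 a, so a = 6.9808 m/s².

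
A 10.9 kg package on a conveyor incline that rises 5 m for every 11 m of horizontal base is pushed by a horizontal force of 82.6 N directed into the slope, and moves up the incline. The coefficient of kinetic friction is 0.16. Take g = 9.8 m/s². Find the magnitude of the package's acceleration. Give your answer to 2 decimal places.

0.91 m/s²

The horizontal push has components F cos 24.44° = 82.6 × 0.9104 = 75.199 N up the incline and F sin 24.44° = 82.6 × 0.4138 = 34.180 N pressing into the surface.
The normal force is therefore N = mg cos 24.44° + F sin 24.44° = 97.249 + 34.180 = 131.429 N, and kinetic friction down the slope is μN = 0.16 × 131.429 = 21.029 N.
Along the incline: F cos 24.44° − mg sin 24.44° − μN = ma, so 75.199 − 44.202 − 21.029 = 10.9 a, giving a = 0.9145 m/s².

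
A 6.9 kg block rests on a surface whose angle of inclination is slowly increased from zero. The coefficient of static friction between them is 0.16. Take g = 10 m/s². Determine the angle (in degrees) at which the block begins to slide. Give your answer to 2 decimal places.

9.09°

At the threshold of sliding, static friction is at its maximum μ_s N and exactly balances the weight component along the incline: mg sin θ = μ_s mg cos θ.
Hence tan θ = μ_s = 0.16, so θ = arctan(0.16) = 9.0903°.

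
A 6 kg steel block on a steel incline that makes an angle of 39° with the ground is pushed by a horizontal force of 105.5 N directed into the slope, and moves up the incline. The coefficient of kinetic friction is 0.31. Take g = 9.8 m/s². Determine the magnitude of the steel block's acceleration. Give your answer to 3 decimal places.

The horizontal push has components F cos 39° = 105.5 × 0.7771 = 81.984 N up the incline and F sin 39° = 105.5 × 0.6293 = 66.391 N pressing into the surface.
The normal force is therefore N = mg cos 39° + F sin 39° = 45.693 + 66.391 = 112.084 N, and kinetic friction down the slope is μN = 0.31 × 112.084 = 34.746 N.
Along the incline: F cos 39° − mg sin 39° − μN = ma, so 81.984 − 37.003 − 34.746 = 6 a, giving a = 1.7058 m/s².

1.706 m/s²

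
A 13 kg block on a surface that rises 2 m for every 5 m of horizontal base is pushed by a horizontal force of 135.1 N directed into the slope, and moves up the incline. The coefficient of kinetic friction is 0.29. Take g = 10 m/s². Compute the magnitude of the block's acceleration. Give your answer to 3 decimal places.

2.123 m/s²

The horizontal push has components F cos 21.80° = 135.1 × 0.9285 = 125.440 N up the incline and F sin 21.80° = 135.1 × 0.3714 = 50.176 N pressing into the surface.
The normal force is therefore N = mg cos 21.80° + F sin 21.80° = 120.705 + 50.176 = 170.881 N, and kinetic friction down the slope is μN = 0.29 × 170.881 = 49.555 N.
Along the incline: F cos 21.80° − mg sin 21.80° − μN = ma, so 125.440 − 48.282 − 49.555 = 13 a, giving a = 2.1233 m/s².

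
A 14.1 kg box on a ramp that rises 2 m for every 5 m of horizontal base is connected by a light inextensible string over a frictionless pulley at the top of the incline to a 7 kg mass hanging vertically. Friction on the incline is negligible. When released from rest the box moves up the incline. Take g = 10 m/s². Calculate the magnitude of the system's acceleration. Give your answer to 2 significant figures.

For the box on the incline: the weight component along the slope is m₁g sin 21.80° = 14.1 × 10 × 0.3714 = 52.367 N and the normal force is N = m₁g cos 21.80° = 130.915 N.
Newton's second law for the box (up-slope positive): T − 52.367 = 14.1 a. For the hanging mass (downward positive): 7 × 10 − T = 7 a.
Adding the two equations eliminates T: 17.633 = 21.1 a, so a = 0.8357 m/s².

0.84 m/s²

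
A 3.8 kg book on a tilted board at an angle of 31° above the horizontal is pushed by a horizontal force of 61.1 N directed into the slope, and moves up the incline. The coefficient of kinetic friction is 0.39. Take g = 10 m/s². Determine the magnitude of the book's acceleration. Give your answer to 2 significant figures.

2.1 m/s²

The horizontal push has components F cos 31° = 61.1 × 0.8572 = 52.375 N up the incline and F sin 31° = 61.1 × 0.5150 = 31.466 N pressing into the surface.
The normal force is therefore N = mg cos 31° + F sin 31° = 32.574 + 31.466 = 64.040 N, and kinetic friction down the slope is μN = 0.39 × 64.040 = 24.976 N.
Along the incline: F cos 31° − mg sin 31° − μN = ma, so 52.375 − 19.570 − 24.976 = 3.8 a, giving a = 2.0603 m/s².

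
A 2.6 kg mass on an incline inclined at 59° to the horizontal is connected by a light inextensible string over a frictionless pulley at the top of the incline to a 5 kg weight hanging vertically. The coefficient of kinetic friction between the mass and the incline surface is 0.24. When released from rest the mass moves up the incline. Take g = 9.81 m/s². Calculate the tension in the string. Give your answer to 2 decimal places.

33.24 N

For the mass on the incline: the weight component along the slope is m₁g sin 59° = 2.6 × 9.81 × 0.8572 = 21.864 N and the normal force is N = m₁g cos 59° = 13.137 N.
Kinetic friction opposes the mass's motion up the incline: f = μN = 0.24 × 13.137 = 3.153 N acting down the slope.
Newton's second law for the mass (up-slope positive): T − 21.864 − 3.153 = 2.6 a. For the hanging weight (downward positive): 5 × 9.81 − T = 5 a.
Adding the two equations eliminates T: 24.033 = 7.6 a, so a = 3.1622 m/s².
Then from the hanging weight's equation, T = 5 × (9.81 − 3.1622) = 33.239 N.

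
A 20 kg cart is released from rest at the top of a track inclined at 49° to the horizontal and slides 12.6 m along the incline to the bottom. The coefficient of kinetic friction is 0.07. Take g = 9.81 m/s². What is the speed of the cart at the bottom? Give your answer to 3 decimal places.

13.237 m/s

The weight component along the incline is mg sin 49° = 148.074 N and the normal force is N = mg cos 49° = 128.719 N.
Friction up the slope is f = μN = 0.07 × 128.719 = 9.010 N, so the net downslope force is 148.074 − 9.010 = 139.064 N and a = 139.064 / 20 = 6.9532 m/s².
Starting from rest over a distance of 12.6 m, v² = 2aL = 2 × 6.9532 × 12.6 = 175.2206, so v = 13.2371 m/s.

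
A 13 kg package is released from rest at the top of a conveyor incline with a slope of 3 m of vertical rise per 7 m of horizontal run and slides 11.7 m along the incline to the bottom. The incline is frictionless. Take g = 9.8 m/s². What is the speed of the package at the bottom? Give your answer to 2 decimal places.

The weight component along the incline is mg sin 23.20° = 50.185 N and the normal force is N = mg cos 23.20° = 117.099 N.
With no friction, a = g sin 23.20° = 3.8604 m/s².
Starting from rest over a distance of 11.7 m, v² = 2aL = 2 × 3.8604 × 11.7 = 90.3334, so v = 9.5044 m/s.

9.50 m/s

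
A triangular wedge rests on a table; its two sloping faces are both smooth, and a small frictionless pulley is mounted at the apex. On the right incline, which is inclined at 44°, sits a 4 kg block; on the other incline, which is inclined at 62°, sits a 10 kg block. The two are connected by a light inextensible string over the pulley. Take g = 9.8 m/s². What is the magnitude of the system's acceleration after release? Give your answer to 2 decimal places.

Resolve each weight along its own incline: the 4 kg mass has component 4 × 9.8 × sin 44° = 27.231 N down its slope, and the 10 kg mass has 10 × 9.8 × sin 62° = 86.529 N down its slope.
The 10 kg side's 86.529 N exceeds the other side's 27.231 N, so that mass slides down and the 4 kg mass slides up. Taking that direction as positive, Newton's second law for the whole system gives 86.529 − 27.231 = (4 + 10) a, so a = 59.298 / 14 = 4.2356 m/s².

4.24 m/s²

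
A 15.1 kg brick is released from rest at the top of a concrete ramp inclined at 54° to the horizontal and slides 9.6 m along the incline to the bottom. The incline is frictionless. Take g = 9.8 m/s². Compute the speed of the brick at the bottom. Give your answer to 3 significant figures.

12.3 m/s

The weight component along the incline is mg sin 54° = 119.718 N and the normal force is N = mg cos 54° = 86.980 N.
With no friction, a = g sin 54° = 7.9284 m/s².
Starting from rest over a distance of 9.6 m, v² = 2aL = 2 × 7.9284 × 9.6 = 152.2253, so v = 12.3380 m/s.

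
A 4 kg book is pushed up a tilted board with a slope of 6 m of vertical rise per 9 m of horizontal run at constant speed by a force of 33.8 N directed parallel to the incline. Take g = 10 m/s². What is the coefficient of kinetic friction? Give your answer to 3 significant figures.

At constant speed ΣF = 0 along the incline. The applied 33.8 N acts up the slope; the weight component mg sin 33.69° = 22.188 N and kinetic friction μN both act down the slope.
So 33.8 = 22.188 + μ × 33.282, giving μ = (33.8 − 22.188) / 33.282 = 0.3489.

0.349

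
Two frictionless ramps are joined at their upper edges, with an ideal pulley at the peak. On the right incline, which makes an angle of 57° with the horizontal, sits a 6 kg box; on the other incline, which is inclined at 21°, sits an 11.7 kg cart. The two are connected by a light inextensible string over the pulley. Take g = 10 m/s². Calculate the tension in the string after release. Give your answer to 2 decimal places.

Resolve each weight along its own incline: the 6 kg mass has component 6 × 10 × sin 57° = 50.320 N down its slope, and the 11.7 kg mass has 11.7 × 10 × sin 21° = 41.929 N down its slope.
The 6 kg side's 50.320 N exceeds the other side's 41.929 N, so that mass slides down and the 11.7 kg mass slides up. Taking that direction as positive, Newton's second law for the whole system gives 50.320 − 41.929 = (6 + 11.7) a, so a = 8.391 / 17.7 = 0.4741 m/s².
For the 11.7 kg mass (up-slope positive): T − 41.929 = 11.7 × 0.4741, so T = 47.476 N.

47.48 N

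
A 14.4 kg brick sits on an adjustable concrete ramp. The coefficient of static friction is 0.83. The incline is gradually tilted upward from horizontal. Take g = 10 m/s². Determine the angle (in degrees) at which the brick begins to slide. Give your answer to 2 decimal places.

At the threshold of sliding, static friction is at its maximum μ_s N and exactly balances the weight component along the incline: mg sin θ = μ_s mg cos θ.
Hence tan θ = μ_s = 0.83, so θ = arctan(0.83) = 39.6927°.

39.69°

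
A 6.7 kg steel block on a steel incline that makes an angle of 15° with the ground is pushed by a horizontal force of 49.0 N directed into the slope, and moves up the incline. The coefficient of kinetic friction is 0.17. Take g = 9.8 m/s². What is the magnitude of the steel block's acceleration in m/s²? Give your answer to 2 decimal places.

The horizontal push has components F cos 15° = 49.0 × 0.9659 = 47.329 N up the incline and F sin 15° = 49.0 × 0.2588 = 12.681 N pressing into the surface.
The normal force is therefore N = mg cos 15° + F sin 15° = 63.421 + 12.681 = 76.102 N, and kinetic friction down the slope is μN = 0.17 × 76.102 = 12.937 N.
Along the incline: F cos 15° − mg sin 15° − μN = ma, so 47.329 − 16.993 − 12.937 = 6.7 a, giving a = 2.5969 m/s².

2.60 m/s²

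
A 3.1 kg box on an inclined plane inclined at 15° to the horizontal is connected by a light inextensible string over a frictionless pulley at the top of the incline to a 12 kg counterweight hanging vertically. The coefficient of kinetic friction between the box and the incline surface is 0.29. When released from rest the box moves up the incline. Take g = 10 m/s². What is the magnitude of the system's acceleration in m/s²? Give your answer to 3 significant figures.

6.84 m/s²

For the box on the incline: the weight component along the slope is m₁g sin 15° = 3.1 × 10 × 0.2588 = 8.023 N and the normal force is N = m₁g cos 15° = 29.944 N.
Kinetic friction opposes the box's motion up the incline: f = μN = 0.29 × 29.944 = 8.684 N acting down the slope.
Newton's second law for the box (up-slope positive): T − 8.023 − 8.684 = 3.1 a. For the hanging counterweight (downward positive): 12 × 10 − T = 12 a.
Adding the two equations eliminates T: 103.293 = 15.1 a, so a = 6.8406 m/s².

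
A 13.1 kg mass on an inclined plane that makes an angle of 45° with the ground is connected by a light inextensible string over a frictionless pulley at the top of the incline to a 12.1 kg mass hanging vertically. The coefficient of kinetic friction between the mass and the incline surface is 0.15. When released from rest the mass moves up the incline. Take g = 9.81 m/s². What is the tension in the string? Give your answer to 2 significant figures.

For the mass on the incline: the weight component along the slope is m₁g sin 45° = 13.1 × 9.81 × 0.7071 = 90.870 N and the normal force is N = m₁g cos 45° = 90.871 N.
Kinetic friction opposes the mass's motion up the incline: f = μN = 0.15 × 90.871 = 13.631 N acting down the slope.
Newton's second law for the mass (up-slope positive): T − 90.870 − 13.631 = 13.1 a. For the hanging mass (downward positive): 12.1 × 9.81 − T = 12.1 a.
Adding the two equations eliminates T: 14.200 = 25.2 a, so a = 0.5635 m/s².
Then from the hanging mass's equation, T = 12.1 × (9.81 − 0.5635) = 111.883 N.

110 N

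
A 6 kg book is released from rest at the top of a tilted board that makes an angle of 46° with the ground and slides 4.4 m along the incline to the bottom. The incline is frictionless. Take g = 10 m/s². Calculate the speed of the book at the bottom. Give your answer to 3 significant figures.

The weight component along the incline is mg sin 46° = 43.160 N and the normal force is N = mg cos 46° = 41.680 N.
With no friction, a = g sin 46° = 7.1934 m/s².
Starting from rest over a distance of 4.4 m, v² = 2aL = 2 × 7.1934 × 4.4 = 63.3019, so v = 7.9562 m/s.

7.96 m/s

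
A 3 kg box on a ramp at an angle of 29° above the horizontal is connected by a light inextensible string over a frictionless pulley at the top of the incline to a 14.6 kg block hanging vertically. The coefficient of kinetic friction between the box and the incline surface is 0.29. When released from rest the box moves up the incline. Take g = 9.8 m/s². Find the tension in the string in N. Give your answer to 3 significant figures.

For the box on the incline: the weight component along the slope is m₁g sin 29° = 3 × 9.8 × 0.4848 = 14.253 N and the normal force is N = m₁g cos 29° = 25.714 N.
Kinetic friction opposes the box's motion up the incline: f = μN = 0.29 × 25.714 = 7.457 N acting down the slope.
Newton's second law for the box (up-slope positive): T − 14.253 − 7.457 = 3 a. For the hanging block (downward positive): 14.6 × 9.8 − T = 14.6 a.
Adding the two equations eliminates T: 121.370 = 17.6 a, so a = 6.8960 m/s².
Then from the hanging block's equation, T = 14.6 × (9.8 − 6.8960) = 42.398 N.

42.4 N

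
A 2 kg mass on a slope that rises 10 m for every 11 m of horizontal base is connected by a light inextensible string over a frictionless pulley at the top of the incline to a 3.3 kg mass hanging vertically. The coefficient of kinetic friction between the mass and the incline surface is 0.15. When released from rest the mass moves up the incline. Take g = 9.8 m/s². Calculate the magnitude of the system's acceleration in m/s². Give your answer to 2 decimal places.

3.20 m/s²

For the mass on the incline: the weight component along the slope is m₁g sin 42.27° = 2 × 9.8 × 0.6727 = 13.185 N and the normal force is N = m₁g cos 42.27° = 14.503 N.
Kinetic friction opposes the mass's motion up the incline: f = μN = 0.15 × 14.503 = 2.175 N acting down the slope.
Newton's second law for the mass (up-slope positive): T − 13.185 − 2.175 = 2 a. For the hanging mass (downward positive): 3.3 × 9.8 − T = 3.3 a.
Adding the two equations eliminates T: 16.980 = 5.3 a, so a = 3.2038 m/s².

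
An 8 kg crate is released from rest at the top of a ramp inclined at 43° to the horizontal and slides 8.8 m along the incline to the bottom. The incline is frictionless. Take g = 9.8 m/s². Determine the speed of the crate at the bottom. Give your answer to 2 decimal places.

10.85 m/s

The weight component along the incline is mg sin 43° = 53.469 N and the normal force is N = mg cos 43° = 57.338 N.
With no friction, a = g sin 43° = 6.6836 m/s².
Starting from rest over a distance of 8.8 m, v² = 2aL = 2 × 6.6836 × 8.8 = 117.6314, so v = 10.8458 m/s.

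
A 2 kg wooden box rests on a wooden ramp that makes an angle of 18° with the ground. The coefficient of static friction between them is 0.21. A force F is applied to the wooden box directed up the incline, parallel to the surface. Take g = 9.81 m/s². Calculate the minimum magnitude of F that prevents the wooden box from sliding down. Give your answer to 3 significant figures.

The normal force is N = mg cos 18° = 18.660 N. With F at its minimum the wooden box is on the verge of sliding down, so static friction is at its maximum μ_s N = 0.21 × 18.660 = 3.919 N and acts up the slope.
Equilibrium along the incline: F + μ_s N = mg sin 18°, so F = 6.063 − 3.919 = 2.144 N.

2.14 N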